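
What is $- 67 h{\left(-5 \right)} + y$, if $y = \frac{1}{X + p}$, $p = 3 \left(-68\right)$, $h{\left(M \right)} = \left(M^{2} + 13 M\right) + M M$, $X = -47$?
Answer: $\frac{252254}{251} \approx 1005.0$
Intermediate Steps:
$h{\left(M \right)} = 2 M^{2} + 13 M$ ($h{\left(M \right)} = \left(M^{2} + 13 M\right) + M^{2} = 2 M^{2} + 13 M$)
$p = -204$
$y = - \frac{1}{251}$ ($y = \frac{1}{-47 - 204} = \frac{1}{-251} = - \frac{1}{251} \approx -0.0039841$)
$- 67 h{\left(-5 \right)} + y = - 67 \left(- 5 \left(13 + 2 \left(-5\right)\right)\right) - \frac{1}{251} = - 67 \left(- 5 \left(13 - 10\right)\right) - \frac{1}{251} = - 67 \left(\left(-5\right) 3\right) - \frac{1}{251} = \left(-67\right) \left(-15\right) - \frac{1}{251} = 1005 - \frac{1}{251} = \frac{252254}{251}$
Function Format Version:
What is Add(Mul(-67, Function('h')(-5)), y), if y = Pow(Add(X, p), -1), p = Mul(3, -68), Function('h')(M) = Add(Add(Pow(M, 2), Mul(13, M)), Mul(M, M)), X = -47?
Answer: Rational(252254, 251) ≈ 1005.0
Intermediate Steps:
Function('h')(M) = Add(Mul(2, Pow(M, 2)), Mul(13, M)) (Function('h')(M) = Add(Add(Pow(M, 2), Mul(13, M)), Pow(M, 2)) = Add(Mul(2, Pow(M, 2)), Mul(13, M)))
p = -204
y = Rational(-1, 251) (y = Pow(Add(-47, -204), -1) = Pow(-251, -1) = Rational(-1, 251) ≈ -0.0039841)
Add(Mul(-67, Function('h')(-5)), y) = Add(Mul(-67, Mul(-5, Add(13, Mul(2, -5)))), Rational(-1, 251)) = Add(Mul(-67, Mul(-5, Add(13, -10))), Rational(-1, 251)) = Add(Mul(-67, Mul(-5, 3)), Rational(-1, 251)) = Add(Mul(-67, -15), Rational(-1, 251)) = Add(1005, Rational(-1, 251)) = Rational(252254, 251)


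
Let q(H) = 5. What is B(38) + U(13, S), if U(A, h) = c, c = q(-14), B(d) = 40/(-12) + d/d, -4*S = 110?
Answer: 8/3 ≈ 2.6667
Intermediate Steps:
S = -55/2 (S = -1/4*110 = -55/2 ≈ -27.500)
B(d) = -7/3 (B(d) = 40*(-1/12) + 1 = -10/3 + 1 = -7/3)
c = 5
U(A, h) = 5
B(38) + U(13, S) = -7/3 + 5 = 8/3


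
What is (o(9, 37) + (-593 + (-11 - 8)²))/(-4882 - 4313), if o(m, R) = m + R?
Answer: 62/3065 ≈ 0.020228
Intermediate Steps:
o(m, R) = R + m
(o(9, 37) + (-593 + (-11 - 8)²))/(-4882 - 4313) = ((37 + 9) + (-593 + (-11 - 8)²))/(-4882 - 4313) = (46 + (-593 + (-19)²))/(-9195) = (46 + (-593 + 361))*(-1/9195) = (46 - 232)*(-1/9195) = -186*(-1/9195) = 62/3065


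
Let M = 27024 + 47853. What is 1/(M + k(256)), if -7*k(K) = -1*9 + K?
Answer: 7/523892 ≈ 1.3362e-5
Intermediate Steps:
M = 74877
k(K) = 9/7 - K/7 (k(K) = -(-1*9 + K)/7 = -(-9 + K)/7 = 9/7 - K/7)
1/(M + k(256)) = 1/(74877 + (9/7 - ⅐*256)) = 1/(74877 + (9/7 - 256/7)) = 1/(74877 - 247/7) = 1/(523892/7) = 7/523892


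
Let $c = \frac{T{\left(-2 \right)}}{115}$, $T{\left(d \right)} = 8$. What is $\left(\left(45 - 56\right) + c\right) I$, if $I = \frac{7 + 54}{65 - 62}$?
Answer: $- \frac{25559}{115} \approx -222.25$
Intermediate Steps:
$I = \frac{61}{3} \approx 20.333$
$c = \frac{8}{115} \approx 0.069565$
$\left(\left(45 - 56\right) + c\right) I = \left(\left(45 - 56\right) + \frac{8}{115}\right) \frac{61}{3} = \left(-11 + \frac{8}{115}\right) \frac{61}{3} = \left(- \frac{1257}{115}\right) \frac{61}{3} = - \frac{25559}{115}$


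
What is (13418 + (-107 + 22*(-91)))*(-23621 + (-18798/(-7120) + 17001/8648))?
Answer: -256952879741741/962090 ≈ -2.6708e+8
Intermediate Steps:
(13418 + (-107 + 22*(-91)))*(-23621 + (-18798/(-7120) + 17001/8648)) = (13418 + (-107 - 2002))*(-23621 + (-18798*(-1/7120) + 17001*(1/8648))) = (13418 - 2109)*(-23621 + (9399/3560 + 17001/8648)) = 11309*(-23621 + 4431441/962090) = 11309*(-22721096449/962090) = -256952879741741/962090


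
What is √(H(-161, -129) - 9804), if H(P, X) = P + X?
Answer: 7*I*√206 ≈ 100.47*I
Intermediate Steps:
√(H(-161, -129) - 9804) = √((-161 - 129) - 9804) = √(-290 - 9804) = √(-10094) = 7*I*√206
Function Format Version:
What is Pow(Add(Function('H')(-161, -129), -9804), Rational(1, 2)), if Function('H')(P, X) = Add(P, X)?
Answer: Mul(7, I, Pow(206, Rational(1, 2))) ≈ Mul(100.47, I)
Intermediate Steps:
Pow(Add(Function('H')(-161, -129), -9804), Rational(1, 2)) = Pow(Add(Add(-161, -129), -9804), Rational(1, 2)) = Pow(Add(-290, -9804), Rational(1, 2)) = Pow(-10094, Rational(1, 2)) = Mul(7, I, Pow(206, Rational(1, 2)))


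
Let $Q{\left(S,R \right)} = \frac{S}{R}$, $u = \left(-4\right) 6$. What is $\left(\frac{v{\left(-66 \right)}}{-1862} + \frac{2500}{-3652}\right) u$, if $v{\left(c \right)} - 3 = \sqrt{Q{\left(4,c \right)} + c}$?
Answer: $\frac{13997868}{850003} + \frac{8 i \sqrt{17985}}{10241} \approx 16.468 + 0.10476 i$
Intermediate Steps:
$u = -24$
$v{\left(c \right)} = 3 + \sqrt{c + \frac{4}{c}}$ ($v{\left(c \right)} = 3 + \sqrt{\frac{4}{c} + c} = 3 + \sqrt{c + \frac{4}{c}}$)
$\left(\frac{v{\left(-66 \right)}}{-1862} + \frac{2500}{-3652}\right) u = \left(\frac{3 + \sqrt{-66 + \frac{4}{-66}}}{-1862} + \frac{2500}{-3652}\right) \left(-24\right) = \left(\left(3 + \sqrt{-66 + 4 \left(- \frac{1}{66}\right)}\right) \left(- \frac{1}{1862}\right) + 2500 \left(- \frac{1}{3652}\right)\right) \left(-24\right) = \left(\left(3 + \sqrt{-66 - \frac{2}{33}}\right) \left(- \frac{1}{1862}\right) - \frac{625}{913}\right) \left(-24\right) = \left(\left(3 + \sqrt{- \frac{2180}{33}}\right) \left(- \frac{1}{1862}\right) - \frac{625}{913}\right) \left(-24\right) = \left(\left(3 + \frac{2 i \sqrt{17985}}{33}\right) \left(- \frac{1}{1862}\right) - \frac{625}{913}\right) \left(-24\right) = \left(\left(- \frac{3}{1862} - \frac{i \sqrt{17985}}{30723}\right) - \frac{625}{913}\right) \left(-24\right) = \left(- \frac{1166489}{1700006} - \frac{i \sqrt{17985}}{30723}\right) \left(-24\right) = \frac{13997868}{850003} + \frac{8 i \sqrt{17985}}{10241}$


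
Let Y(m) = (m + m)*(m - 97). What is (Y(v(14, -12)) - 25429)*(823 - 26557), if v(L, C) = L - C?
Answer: 749399814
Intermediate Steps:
Y(m) = 2*m*(-97 + m) (Y(m) = (2*m)*(-97 + m) = 2*m*(-97 + m))
(Y(v(14, -12)) - 25429)*(823 - 26557) = (2*(14 - 1*(-12))*(-97 + (14 - 1*(-12))) - 25429)*(823 - 26557) = (2*(14 + 12)*(-97 + (14 + 12)) - 25429)*(-25734) = (2*26*(-97 + 26) - 25429)*(-25734) = (2*26*(-71) - 25429)*(-25734) = (-3692 - 25429)*(-25734) = -29121*(-25734) = 749399814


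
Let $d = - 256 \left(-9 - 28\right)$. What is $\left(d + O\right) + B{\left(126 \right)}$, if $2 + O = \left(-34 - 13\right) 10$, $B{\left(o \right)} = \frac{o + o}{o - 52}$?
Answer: $\frac{333126}{37} \approx 9003.4$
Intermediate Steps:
$B{\left(o \right)} = \frac{2 o}{-52 + o}$
$d = 9472$ ($d = \left(-256\right) \left(-37\right) = 9472$)
$O = -472$ ($O = -2 + \left(-34 - 13\right) 10 = -2 - 470 = -472$)
$\left(d + O\right) + B{\left(126 \right)} = \left(9472 - 472\right) + 2 \cdot 126 \frac{1}{-52 + 126} = 9000 + 2 \cdot 126 \cdot \frac{1}{74} = 9000 + \frac{126}{37} = \frac{333126}{37}$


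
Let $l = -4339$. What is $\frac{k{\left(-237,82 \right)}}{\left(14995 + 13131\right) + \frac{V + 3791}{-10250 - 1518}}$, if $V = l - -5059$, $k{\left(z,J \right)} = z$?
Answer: $- \frac{929672}{110327419} \approx -0.0084265$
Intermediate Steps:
$V = 720$ ($V = -4339 - -5059 = -4339 + 5059 = 720$)
$\frac{k{\left(-237,82 \right)}}{\left(14995 + 13131\right) + \frac{V + 3791}{-10250 - 1518}} = - \frac{237}{\left(14995 + 13131\right) + \frac{720 + 3791}{-10250 - 1518}} = - \frac{237}{28126 + \frac{4511}{-11768}} = - \frac{237}{28126 + 4511 \left(- \frac{1}{11768}\right)} = - \frac{237}{28126 - \frac{4511}{11768}} = - \frac{237}{\frac{330982257}{11768}} = \left(-237\right) \frac{11768}{330982257} = - \frac{929672}{110327419}$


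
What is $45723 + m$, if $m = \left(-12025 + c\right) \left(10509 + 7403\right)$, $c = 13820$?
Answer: $32197763$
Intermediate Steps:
$m = 32152040$ ($m = \left(-12025 + 13820\right) \left(10509 + 7403\right) = 1795 \cdot 17912 = 32152040$)
$45723 + m = 45723 + 32152040 = 32197763$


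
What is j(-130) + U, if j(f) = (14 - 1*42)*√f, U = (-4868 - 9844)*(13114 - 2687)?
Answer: -153402024 - 28*I*√130 ≈ -1.534e+8 - 319.25*I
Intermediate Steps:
U = -153402024 (U = -14712*10427 = -153402024)
j(f) = -28*√f (j(f) = (14 - 42)*√f = -28*√f)
j(-130) + U = -28*I*√130 - 153402024 = -153402024 - 28*I*√130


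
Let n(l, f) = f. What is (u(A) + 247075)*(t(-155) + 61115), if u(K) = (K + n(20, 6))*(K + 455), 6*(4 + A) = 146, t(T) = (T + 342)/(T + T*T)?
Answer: 309842940349543/19530 ≈ 1.5865e+10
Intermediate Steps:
t(T) = (342 + T)/(T + T**2)
A = 61/3 (A = -4 + (1/6)*146 = -4 + 73/3 = 61/3 ≈ 20.333)
u(K) = (6 + K)*(455 + K) (u(K) = (K + 6)*(K + 455) = (6 + K)*(455 + K))
(u(A) + 247075)*(t(-155) + 61115) = ((2730 + (61/3)**2 + 461*(61/3)) + 247075)*((342 - 155)/((-155)*(1 - 155)) + 61115) = ((2730 + 3721/9 + 28121/3) + 247075)*(-1/155*187/(-154) + 61115) = (112654/9 + 247075)*(-1/155*(-1/154)*187 + 61115) = 2336329*(17/2170 + 61115)/9 = (2336329/9)*(132619567/2170) = 309842940349543/19530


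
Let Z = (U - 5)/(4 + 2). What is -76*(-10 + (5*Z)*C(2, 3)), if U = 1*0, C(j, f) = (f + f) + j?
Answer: 9880/3 ≈ 3293.3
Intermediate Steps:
C(j, f) = j + 2*f (C(j, f) = 2*f + j = j + 2*f)
U = 0
Z = -5/6 (Z = (0 - 5)/(4 + 2) = -5/6 ≈ -0.83333)
-76*(-10 + (5*Z)*C(2, 3)) = -76*(-10 + (5*(-5/6))*(2 + 2*3)) = -76*(-10 - 25*(2 + 6)/6) = -76*(-10 - 25/6*8) = -76*(-10 - 100/3) = -76*(-130/3) = 9880/3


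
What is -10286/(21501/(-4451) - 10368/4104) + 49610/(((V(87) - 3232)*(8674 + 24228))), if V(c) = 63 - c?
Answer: 4235859873719479/3029639717832 ≈ 1398.1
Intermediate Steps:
-10286/(21501/(-4451) - 10368/4104) + 49610/(((V(87) - 3232)*(8674 + 24228))) = -10286/(21501/(-4451) - 10368/4104) + 49610/((((63 - 1*87) - 3232)*(8674 + 24228))) = -10286/(21501*(-1/4451) - 10368*1/4104) + 49610/((((63 - 87) - 3232)*32902)) = -10286/(-21501/4451 - 48/19) + 49610/(((-24 - 3232)*32902)) = -10286/(-622167/84569) + 49610/((-3256*32902)) = -10286*(-84569/622167) + 49610/(-107128912) = 869876734/622167 + 49610*(-1/107128912) = 869876734/622167 - 2255/4869496 = 4235859873719479/3029639717832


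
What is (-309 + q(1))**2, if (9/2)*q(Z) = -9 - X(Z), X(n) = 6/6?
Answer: 7845601/81 ≈ 96859.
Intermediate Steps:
X(n) = 1 (X(n) = 6*(1/6) = 1)
q(Z) = -20/9 (q(Z) = 2*(-9 - 1*1)/9 = 2*(-9 - 1)/9 = (2/9)*(-10) = -20/9)
(-309 + q(1))**2 = (-309 - 20/9)**2 = (-2801/9)**2 = 7845601/81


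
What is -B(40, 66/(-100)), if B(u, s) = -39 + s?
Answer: 1983/50 ≈ 39.660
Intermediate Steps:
-B(40, 66/(-100)) = -(-39 + 66/(-100)) = -(-39 + 66*(-1/100)) = -(-39 - 33/50) = -1*(-1983/50) = 1983/50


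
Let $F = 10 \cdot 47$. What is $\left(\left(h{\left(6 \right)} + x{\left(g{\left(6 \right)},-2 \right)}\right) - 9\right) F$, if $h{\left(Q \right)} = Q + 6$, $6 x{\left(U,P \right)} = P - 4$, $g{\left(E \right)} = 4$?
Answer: $940$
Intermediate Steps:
$x{\left(U,P \right)} = - \frac{2}{3} + \frac{P}{6}$ ($x{\left(U,P \right)} = \frac{P - 4}{6} = \frac{-4 + P}{6} = - \frac{2}{3} + \frac{P}{6}$)
$h{\left(Q \right)} = 6 + Q$
$F = 470$
$\left(\left(h{\left(6 \right)} + x{\left(g{\left(6 \right)},-2 \right)}\right) - 9\right) F = \left(\left(\left(6 + 6\right) + \left(- \frac{2}{3} + \frac{1}{6} \left(-2\right)\right)\right) - 9\right) 470 = \left(\left(12 - 1\right) - 9\right) 470 = \left(11 - 9\right) 470 = 2 \cdot 470 = 940$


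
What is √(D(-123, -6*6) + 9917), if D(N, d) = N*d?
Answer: √14345 ≈ 119.77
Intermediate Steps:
√(D(-123, -6*6) + 9917) = √(-(-738)*6 + 9917) = √(-123*(-36) + 9917) = √(4428 + 9917) = √14345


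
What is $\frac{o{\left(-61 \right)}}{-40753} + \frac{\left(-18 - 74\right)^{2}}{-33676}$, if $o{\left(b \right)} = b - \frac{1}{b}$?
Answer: $- \frac{5228915548}{20929069927} \approx -0.24984$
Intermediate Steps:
$\frac{o{\left(-61 \right)}}{-40753} + \frac{\left(-18 - 74\right)^{2}}{-33676} = \frac{-61 - \frac{1}{-61}}{-40753} + \frac{\left(-18 - 74\right)^{2}}{-33676} = \left(-61 - - \frac{1}{61}\right) \left(- \frac{1}{40753}\right) + \left(-92\right)^{2} \left(- \frac{1}{33676}\right) = \left(-61 + \frac{1}{61}\right) \left(- \frac{1}{40753}\right) + 8464 \left(- \frac{1}{33676}\right) = \left(- \frac{3720}{61}\right) \left(- \frac{1}{40753}\right) - \frac{2116}{8419} = \frac{3720}{2485933} - \frac{2116}{8419} = - \frac{5228915548}{20929069927}$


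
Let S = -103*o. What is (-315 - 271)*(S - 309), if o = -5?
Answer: -120716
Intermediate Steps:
S = 515 (S = -103*(-5) = 515)
(-315 - 271)*(S - 309) = (-315 - 271)*(515 - 309) = -586*206 = -120716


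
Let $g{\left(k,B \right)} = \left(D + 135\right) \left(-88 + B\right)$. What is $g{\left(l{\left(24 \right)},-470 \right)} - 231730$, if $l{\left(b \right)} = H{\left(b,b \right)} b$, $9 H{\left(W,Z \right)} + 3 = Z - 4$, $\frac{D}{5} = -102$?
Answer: $-22480$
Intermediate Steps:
$D = -510$ ($D = 5 \left(-102\right) = -510$)
$H{\left(W,Z \right)} = - \frac{7}{9} + \frac{Z}{9}$ ($H{\left(W,Z \right)} = - \frac{1}{3} + \frac{Z - 4}{9} = - \frac{1}{3} + \frac{-4 + Z}{9} = - \frac{1}{3} + \left(- \frac{4}{9} + \frac{Z}{9}\right) = - \frac{7}{9} + \frac{Z}{9}$)
$l{\left(b \right)} = b \left(- \frac{7}{9} + \frac{b}{9}\right)$ ($l{\left(b \right)} = \left(- \frac{7}{9} + \frac{b}{9}\right) b = b \left(- \frac{7}{9} + \frac{b}{9}\right)$)
$g{\left(k,B \right)} = 33000 - 375 B$ ($g{\left(k,B \right)} = \left(-510 + 135\right) \left(-88 + B\right) = - 375 \left(-88 + B\right) = 33000 - 375 B$)
$g{\left(l{\left(24 \right)},-470 \right)} - 231730 = \left(33000 - -176250\right) - 231730 = \left(33000 + 176250\right) - 231730 = 209250 - 231730 = -22480$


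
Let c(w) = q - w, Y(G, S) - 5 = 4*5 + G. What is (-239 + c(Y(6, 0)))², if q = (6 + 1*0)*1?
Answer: 69696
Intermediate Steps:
Y(G, S) = 25 + G (Y(G, S) = 5 + (4*5 + G) = 5 + (20 + G) = 25 + G)
q = 6 (q = (6 + 0)*1 = 6*1 = 6)
c(w) = 6 - w
(-239 + c(Y(6, 0)))² = (-239 + (6 - (25 + 6)))² = (-239 + (6 - 1*31))² = (-239 + (6 - 31))² = (-239 - 25)² = (-264)² = 69696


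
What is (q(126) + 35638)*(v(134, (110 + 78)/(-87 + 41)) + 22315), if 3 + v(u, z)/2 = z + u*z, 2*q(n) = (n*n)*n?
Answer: 505200307502/23 ≈ 2.1965e+10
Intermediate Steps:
q(n) = n³/2 (q(n) = ((n*n)*n)/2 = (n²*n)/2 = n³/2)
v(u, z) = -6 + 2*z + 2*u*z (v(u, z) = -6 + 2*(z + u*z) = -6 + (2*z + 2*u*z) = -6 + 2*z + 2*u*z)
(q(126) + 35638)*(v(134, (110 + 78)/(-87 + 41)) + 22315) = ((½)*126³ + 35638)*((-6 + 2*((110 + 78)/(-87 + 41)) + 2*134*((110 + 78)/(-87 + 41))) + 22315) = ((½)*2000376 + 35638)*((-6 + 2*(188/(-46)) + 2*134*(188/(-46))) + 22315) = (1000188 + 35638)*((-6 + 2*(188*(-1/46)) + 2*134*(188*(-1/46))) + 22315) = 1035826*((-6 + 2*(-94/23) + 2*134*(-94/23)) + 22315) = 1035826*((-6 - 188/23 - 25192/23) + 22315) = 1035826*(-25518/23 + 22315) = 1035826*(487727/23) = 505200307502/23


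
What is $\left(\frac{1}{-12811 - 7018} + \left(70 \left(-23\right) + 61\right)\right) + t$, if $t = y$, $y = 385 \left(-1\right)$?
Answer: $- \frac{38349287}{19829} \approx -1934.0$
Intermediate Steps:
$y = -385$
$t = -385$
$\left(\frac{1}{-12811 - 7018} + \left(70 \left(-23\right) + 61\right)\right) + t = \left(\frac{1}{-12811 - 7018} + \left(70 \left(-23\right) + 61\right)\right) - 385 = \left(\frac{1}{-19829} + \left(-1610 + 61\right)\right) - 385 = \left(- \frac{1}{19829} - 1549\right) - 385 = - \frac{30715122}{19829} - 385 = - \frac{38349287}{19829}$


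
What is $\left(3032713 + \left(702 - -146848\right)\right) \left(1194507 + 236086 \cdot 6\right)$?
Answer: $8303739839049$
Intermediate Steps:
$\left(3032713 + \left(702 - -146848\right)\right) \left(1194507 + 236086 \cdot 6\right) = \left(3032713 + \left(702 + 146848\right)\right) \left(1194507 + 1416516\right) = \left(3032713 + 147550\right) 2611023 = 3180263 \cdot 2611023 = 8303739839049$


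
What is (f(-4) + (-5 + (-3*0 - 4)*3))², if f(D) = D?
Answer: 441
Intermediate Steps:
(f(-4) + (-5 + (-3*0 - 4)*3))² = (-4 + (-5 + (-3*0 - 4)*3))² = (-4 + (-5 + (0 - 4)*3))² = (-4 + (-5 - 4*3))² = (-4 + (-5 - 12))² = (-4 - 17)² = (-21)² = 441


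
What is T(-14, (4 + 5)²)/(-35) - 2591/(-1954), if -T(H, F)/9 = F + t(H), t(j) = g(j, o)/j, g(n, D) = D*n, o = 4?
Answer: 317099/13678 ≈ 23.183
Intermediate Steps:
t(j) = 4 (t(j) = (4*j)/j = 4)
T(H, F) = -36 - 9*F (T(H, F) = -9*(F + 4) = -9*(4 + F) = -36 - 9*F)
T(-14, (4 + 5)²)/(-35) - 2591/(-1954) = (-36 - 9*(4 + 5)²)/(-35) - 2591/(-1954) = (-36 - 9*9²)*(-1/35) - 2591*(-1/1954) = (-36 - 9*81)*(-1/35) + 2591/1954 = (-36 - 729)*(-1/35) + 2591/1954 = -765*(-1/35) + 2591/1954 = 153/7 + 2591/1954 = 317099/13678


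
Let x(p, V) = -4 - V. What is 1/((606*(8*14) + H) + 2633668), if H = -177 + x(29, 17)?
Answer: 1/2701342 ≈ 3.7019e-7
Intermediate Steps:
H = -198 (H = -177 + (-4 - 1*17) = -177 + (-4 - 17) = -177 - 21 = -198)
1/((606*(8*14) + H) + 2633668) = 1/((606*(8*14) - 198) + 2633668) = 1/((606*112 - 198) + 2633668) = 1/((67872 - 198) + 2633668) = 1/(67674 + 2633668) = 1/2701342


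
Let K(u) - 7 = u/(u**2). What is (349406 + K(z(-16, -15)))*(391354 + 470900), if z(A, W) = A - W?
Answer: 301281894648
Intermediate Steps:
K(u) = 7 + 1/u (K(u) = 7 + u/(u**2) = 7 + u/u**2 = 7 + 1/u)
(349406 + K(z(-16, -15)))*(391354 + 470900) = (349406 + (7 + 1/(-16 - 1*(-15))))*(391354 + 470900) = (349406 + (7 + 1/(-16 + 15)))*862254 = (349406 + (7 + 1/(-1)))*862254 = (349406 + (7 - 1))*862254 = (349406 + 6)*862254 = 349412*862254 = 301281894648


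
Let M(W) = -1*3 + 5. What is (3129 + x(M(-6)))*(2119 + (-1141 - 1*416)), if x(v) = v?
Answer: 1759622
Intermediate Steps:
M(W) = 2 (M(W) = -3 + 5 = 2)
(3129 + x(M(-6)))*(2119 + (-1141 - 1*416)) = (3129 + 2)*(2119 + (-1141 - 1*416)) = 3131*(2119 + (-1141 - 416)) = 3131*(2119 - 1557) = 3131*562 = 1759622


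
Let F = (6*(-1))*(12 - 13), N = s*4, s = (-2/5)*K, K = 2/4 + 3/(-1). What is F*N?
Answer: 24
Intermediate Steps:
K = -5/2 (K = 2*(1/4) + 3*(-1) = 1/2 - 3 = -5/2 ≈ -2.5000)
s = 1 (s = -2/5*(-5/2) = 1)
N = 4 (N = 1*4 = 4)
F = 6 (F = -6*(-1) = 6)
F*N = 6*4 = 24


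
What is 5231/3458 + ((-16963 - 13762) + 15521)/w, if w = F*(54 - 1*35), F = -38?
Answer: 1482953/65702 ≈ 22.571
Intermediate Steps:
w = -722 (w = -38*(54 - 1*35) = -38*(54 - 35) = -38*19 = -722)
5231/3458 + ((-16963 - 13762) + 15521)/w = 5231/3458 + ((-16963 - 13762) + 15521)/(-722) = 5231*(1/3458) + (-30725 + 15521)*(-1/722) = 5231/3458 - 15204*(-1/722) = 5231/3458 + 7602/361 = 1482953/65702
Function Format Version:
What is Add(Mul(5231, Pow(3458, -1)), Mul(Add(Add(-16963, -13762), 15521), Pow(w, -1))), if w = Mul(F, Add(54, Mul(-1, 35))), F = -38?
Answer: Rational(1482953, 65702) ≈ 22.571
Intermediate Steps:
w = -722 (w = Mul(-38, Add(54, Mul(-1, 35))) = Mul(-38, Add(54, -35)) = Mul(-38, 19) = -722)
Add(Mul(5231, Pow(3458, -1)), Mul(Add(Add(-16963, -13762), 15521), Pow(w, -1))) = Add(Mul(5231, Pow(3458, -1)), Mul(Add(Add(-16963, -13762), 15521), Pow(-722, -1))) = Add(Mul(5231, Rational(1, 3458)), Mul(Add(-30725, 15521), Rational(-1, 722))) = Add(Rational(5231, 3458), Mul(-15204, Rational(-1, 722))) = Add(Rational(5231, 3458), Rational(7602, 361)) = Rational(1482953, 65702)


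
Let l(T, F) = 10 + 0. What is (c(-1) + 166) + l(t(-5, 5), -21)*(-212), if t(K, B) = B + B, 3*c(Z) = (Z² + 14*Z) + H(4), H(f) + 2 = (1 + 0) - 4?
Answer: -1960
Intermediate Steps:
H(f) = -5 (H(f) = -2 + ((1 + 0) - 4) = -2 + (1 - 4) = -2 - 3 = -5)
c(Z) = -5/3 + Z²/3 + 14*Z/3 (c(Z) = ((Z² + 14*Z) - 5)/3 = (-5 + Z² + 14*Z)/3 = -5/3 + Z²/3 + 14*Z/3)
t(K, B) = 2*B
l(T, F) = 10
(c(-1) + 166) + l(t(-5, 5), -21)*(-212) = ((-5/3 + (⅓)*(-1)² + (14/3)*(-1)) + 166) + 10*(-212) = ((-5/3 + (⅓)*1 - 14/3) + 166) - 2120 = ((-5/3 + ⅓ - 14/3) + 166) - 2120 = (-6 + 166) - 2120 = 160 - 2120 = -1960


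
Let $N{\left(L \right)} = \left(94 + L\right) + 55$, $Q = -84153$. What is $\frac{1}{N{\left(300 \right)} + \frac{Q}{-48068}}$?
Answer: $\frac{48068}{21666685} \approx 0.0022185$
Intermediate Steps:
$N{\left(L \right)} = 149 + L$
$\frac{1}{N{\left(300 \right)} + \frac{Q}{-48068}} = \frac{1}{\left(149 + 300\right) - \frac{84153}{-48068}} = \frac{1}{449 - - \frac{84153}{48068}} = \frac{1}{449 + \frac{84153}{48068}} = \frac{1}{\frac{21666685}{48068}} = \frac{48068}{21666685}$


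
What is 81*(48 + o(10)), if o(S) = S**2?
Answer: 11988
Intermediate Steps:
81*(48 + o(10)) = 81*(48 + 10**2) = 81*(48 + 100) = 81*148 = 11988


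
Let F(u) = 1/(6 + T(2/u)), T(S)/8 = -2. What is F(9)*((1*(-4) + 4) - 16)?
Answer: 8/5 ≈ 1.6000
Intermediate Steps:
T(S) = -16 (T(S) = 8*(-2) = -16)
F(u) = -⅒ (F(u) = 1/(6 - 16) = 1/(-10) = -⅒)
F(9)*((1*(-4) + 4) - 16) = -((1*(-4) + 4) - 16)/10 = -((-4 + 4) - 16)/10 = -(0 - 16)/10 = -⅒*(-16) = 8/5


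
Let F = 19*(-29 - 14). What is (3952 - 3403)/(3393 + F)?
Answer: 549/2576 ≈ 0.21312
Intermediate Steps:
F = -817 (F = 19*(-43) = -817)
(3952 - 3403)/(3393 + F) = (3952 - 3403)/(3393 - 817) = 549/2576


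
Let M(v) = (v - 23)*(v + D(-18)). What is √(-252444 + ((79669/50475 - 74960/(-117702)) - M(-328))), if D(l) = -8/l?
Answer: I*√1600997919542061190969/66011205 ≈ 606.15*I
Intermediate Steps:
M(v) = (-23 + v)*(4/9 + v) (M(v) = (v - 23)*(v - 8/(-18)) = (-23 + v)*(v - 8*(-1/18)) = (-23 + v)*(v + 4/9) = (-23 + v)*(4/9 + v))
√(-252444 + ((79669/50475 - 74960/(-117702)) - M(-328))) = √(-252444 + ((79669/50475 - 74960/(-117702)) - (-92/9 + (-328)² - 203/9*(-328)))) = √(-252444 + ((79669*(1/50475) - 74960*(-1/117702)) - (-92/9 + 107584 + 66584/9))) = √(-252444 + ((79669/50475 + 37480/58851) - 1*114972)) = √(-252444 + (2193467773/990168075 - 114972)) = √(-252444 - 113839410451127/990168075) = √(-363801399976427/990168075) = I*√1600997919542061190969/66011205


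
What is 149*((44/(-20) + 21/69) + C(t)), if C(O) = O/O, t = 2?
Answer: -15347/115 ≈ -133.45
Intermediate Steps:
C(O) = 1
149*((44/(-20) + 21/69) + C(t)) = 149*((44/(-20) + 21/69) + 1) = 149*((44*(-1/20) + 21*(1/69)) + 1) = 149*((-11/5 + 7/23) + 1) = 149*(-218/115 + 1) = 149*(-103/115) = -15347/115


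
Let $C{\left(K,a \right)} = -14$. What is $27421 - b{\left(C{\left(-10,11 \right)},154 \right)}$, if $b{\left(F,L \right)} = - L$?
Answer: $27575$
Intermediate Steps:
$27421 - b{\left(C{\left(-10,11 \right)},154 \right)} = 27421 - \left(-1\right) 154 = 27421 - -154 = 27421 + 154 = 27575$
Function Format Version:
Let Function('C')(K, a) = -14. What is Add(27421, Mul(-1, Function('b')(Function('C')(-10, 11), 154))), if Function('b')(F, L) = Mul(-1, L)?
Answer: 27575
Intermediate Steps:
Add(27421, Mul(-1, Function('b')(Function('C')(-10, 11), 154))) = Add(27421, Mul(-1, Mul(-1, 154))) = Add(27421, Mul(-1, -154)) = Add(27421, 154) = 27575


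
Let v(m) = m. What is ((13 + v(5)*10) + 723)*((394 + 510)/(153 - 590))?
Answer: -710544/437 ≈ -1626.0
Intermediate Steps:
((13 + v(5)*10) + 723)*((394 + 510)/(153 - 590)) = ((13 + 5*10) + 723)*((394 + 510)/(153 - 590)) = ((13 + 50) + 723)*(904/(-437)) = (63 + 723)*(904*(-1/437)) = 786*(-904/437) = -710544/437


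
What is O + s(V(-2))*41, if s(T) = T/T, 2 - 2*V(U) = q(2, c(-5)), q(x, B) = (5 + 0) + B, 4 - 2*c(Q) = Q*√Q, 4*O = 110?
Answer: 137/2 ≈ 68.500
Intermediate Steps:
O = 55/2 (O = (¼)*110 = 55/2 ≈ 27.500)
c(Q) = 2 - Q^(3/2)/2 (c(Q) = 2 - Q*√Q/2 = 2 - Q^(3/2)/2)
q(x, B) = 5 + B
V(U) = -5/2 - 5*I*√5/4 (V(U) = 1 - (5 + (2 - (-5)*I*√5/2))/2 = 1 - (5 + (2 + 5*I*√5/2))/2 = 1 - (7 + 5*I*√5/2)/2 = 1 + (-7/2 - 5*I*√5/4) = -5/2 - 5*I*√5/4)
s(T) = 1
O + s(V(-2))*41 = 55/2 + 1*41 = 55/2 + 41 = 137/2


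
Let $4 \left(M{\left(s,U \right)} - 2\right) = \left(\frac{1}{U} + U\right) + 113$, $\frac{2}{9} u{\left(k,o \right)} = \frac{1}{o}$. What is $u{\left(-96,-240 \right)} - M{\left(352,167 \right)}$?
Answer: $- \frac{1924381}{26720} \approx -72.02$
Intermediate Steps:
$u{\left(k,o \right)} = \frac{9}{2 o}$
$M{\left(s,U \right)} = \frac{121}{4} + \frac{U}{4} + \frac{1}{4 U}$ ($M{\left(s,U \right)} = 2 + \frac{\left(\frac{1}{U} + U\right) + 113}{4} = 2 + \frac{\left(U + \frac{1}{U}\right) + 113}{4} = 2 + \frac{113 + U + \frac{1}{U}}{4} = 2 + \left(\frac{113}{4} + \frac{U}{4} + \frac{1}{4 U}\right) = \frac{121}{4} + \frac{U}{4} + \frac{1}{4 U}$)
$u{\left(-96,-240 \right)} - M{\left(352,167 \right)} = \frac{9}{2 \left(-240\right)} - \frac{1 + 167 \left(121 + 167\right)}{4 \cdot 167} = \frac{9}{2} \left(- \frac{1}{240}\right) - \frac{1}{4} \cdot \frac{1}{167} \left(1 + 167 \cdot 288\right) = - \frac{3}{160} - \frac{1}{4} \cdot \frac{1}{167} \left(1 + 48096\right) = - \frac{3}{160} - \frac{1}{4} \cdot \frac{1}{167} \cdot 48097 = - \frac{3}{160} - \frac{48097}{668} = - \frac{1924381}{26720}$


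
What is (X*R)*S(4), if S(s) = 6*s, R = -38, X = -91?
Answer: 82992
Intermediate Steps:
(X*R)*S(4) = (-91*(-38))*(6*4) = 3458*24 = 82992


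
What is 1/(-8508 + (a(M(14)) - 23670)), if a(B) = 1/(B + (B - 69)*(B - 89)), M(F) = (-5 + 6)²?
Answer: -5985/192585329 ≈ -3.1077e-5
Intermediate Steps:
M(F) = 1 (M(F) = 1² = 1)
a(B) = 1/(B + (-89 + B)*(-69 + B)) (a(B) = 1/(B + (-69 + B)*(-89 + B)) = 1/(B + (-89 + B)*(-69 + B)))
1/(-8508 + (a(M(14)) - 23670)) = 1/(-8508 + (1/(6141 + 1² - 157*1) - 23670)) = 1/(-8508 + (1/(6141 + 1 - 157) - 23670)) = 1/(-8508 + (1/5985 - 23670)) = 1/(-8508 - 141664949/5985) = 1/(-192585329/5985) = -5985/192585329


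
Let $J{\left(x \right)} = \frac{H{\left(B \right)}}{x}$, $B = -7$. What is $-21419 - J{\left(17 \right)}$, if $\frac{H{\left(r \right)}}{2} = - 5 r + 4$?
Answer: $- \frac{364201}{17} \approx -21424.0$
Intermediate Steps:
$H{\left(r \right)} = 8 - 10 r$ ($H{\left(r \right)} = 2 \left(- 5 r + 4\right) = 2 \left(4 - 5 r\right) = 8 - 10 r$)
$J{\left(x \right)} = \frac{78}{x}$ ($J{\left(x \right)} = \frac{8 - -70}{x} = \frac{8 + 70}{x} = \frac{78}{x}$)
$-21419 - J{\left(17 \right)} = -21419 - \frac{78}{17} = - \frac{364201}{17}$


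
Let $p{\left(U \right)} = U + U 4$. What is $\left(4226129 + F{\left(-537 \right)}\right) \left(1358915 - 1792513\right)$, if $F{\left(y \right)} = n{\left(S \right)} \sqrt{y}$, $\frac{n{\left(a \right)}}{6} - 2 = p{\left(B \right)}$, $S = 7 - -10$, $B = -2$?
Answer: $-1832441082142 + 20812704 i \sqrt{537} \approx -1.8324 \cdot 10^{12} + 4.823 \cdot 10^{8} i$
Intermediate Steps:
$p{\left(U \right)} = 5 U$ ($p{\left(U \right)} = U + 4 U = 5 U$)
$S = 17$ ($S = 7 + 10 = 17$)
$n{\left(a \right)} = -48$ ($n{\left(a \right)} = 12 + 6 \cdot 5 \left(-2\right) = 12 + 6 \left(-10\right) = 12 - 60 = -48$)
$F{\left(y \right)} = - 48 \sqrt{y}$
$\left(4226129 + F{\left(-537 \right)}\right) \left(1358915 - 1792513\right) = \left(4226129 - 48 \sqrt{-537}\right) \left(1358915 - 1792513\right) = \left(4226129 - 48 i \sqrt{537}\right) \left(-433598\right) = -1832441082142 + 20812704 i \sqrt{537}$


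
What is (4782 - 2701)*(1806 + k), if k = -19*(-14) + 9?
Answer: 4330561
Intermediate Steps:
k = 275 (k = 266 + 9 = 275)
(4782 - 2701)*(1806 + k) = (4782 - 2701)*(1806 + 275) = 2081*2081 = 4330561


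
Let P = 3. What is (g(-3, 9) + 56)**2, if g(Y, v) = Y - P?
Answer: 2500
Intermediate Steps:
g(Y, v) = -3 + Y (g(Y, v) = Y - 1*3 = Y - 3 = -3 + Y)
(g(-3, 9) + 56)**2 = ((-3 - 3) + 56)**2 = (-6 + 56)**2 = 50**2 = 2500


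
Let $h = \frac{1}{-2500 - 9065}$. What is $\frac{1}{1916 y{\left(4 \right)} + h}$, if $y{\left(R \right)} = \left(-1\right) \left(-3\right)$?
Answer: $\frac{11565}{66475619} \approx 0.00017397$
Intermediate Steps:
$y{\left(R \right)} = 3$
$h = - \frac{1}{11565}$ ($h = \frac{1}{-11565} = - \frac{1}{11565} \approx -8.6468 \cdot 10^{-5}$)
$\frac{1}{1916 y{\left(4 \right)} + h} = \frac{1}{1916 \cdot 3 - \frac{1}{11565}} = \frac{1}{5748 - \frac{1}{11565}} = \frac{1}{\frac{66475619}{11565}} = \frac{11565}{66475619}$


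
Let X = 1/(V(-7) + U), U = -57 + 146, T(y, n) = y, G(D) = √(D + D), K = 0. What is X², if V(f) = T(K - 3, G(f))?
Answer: 1/7396 ≈ 0.00013521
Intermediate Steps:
G(D) = √2*√D (G(D) = √(2*D) = √2*√D)
V(f) = -3 (V(f) = 0 - 3 = -3)
U = 89
X = 1/86 (X = 1/(-3 + 89) = 1/86 ≈ 0.011628)
X² = (1/86)² = 1/7396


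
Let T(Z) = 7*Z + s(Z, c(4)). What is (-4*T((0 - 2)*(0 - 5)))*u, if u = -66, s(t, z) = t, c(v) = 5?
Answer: 21120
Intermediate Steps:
T(Z) = 8*Z (T(Z) = 7*Z + Z = 8*Z)
(-4*T((0 - 2)*(0 - 5)))*u = -32*(0 - 2)*(0 - 5)*(-66) = -32*(-2*(-5))*(-66) = -32*10*(-66) = -4*80*(-66) = -320*(-66) = 21120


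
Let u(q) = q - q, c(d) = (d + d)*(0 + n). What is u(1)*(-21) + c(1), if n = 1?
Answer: 2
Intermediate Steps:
c(d) = 2*d (c(d) = (d + d)*(0 + 1) = (2*d)*1 = 2*d)
u(q) = 0
u(1)*(-21) + c(1) = 0*(-21) + 2*1 = 0 + 2 = 2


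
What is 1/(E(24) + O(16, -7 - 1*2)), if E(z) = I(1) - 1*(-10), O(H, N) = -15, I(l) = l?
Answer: -1/4 ≈ -0.25000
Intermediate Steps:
E(z) = 11 (E(z) = 1 - 1*(-10) = 1 + 10 = 11)
1/(E(24) + O(16, -7 - 1*2)) = 1/(11 - 15) = 1/(-4) = -1/4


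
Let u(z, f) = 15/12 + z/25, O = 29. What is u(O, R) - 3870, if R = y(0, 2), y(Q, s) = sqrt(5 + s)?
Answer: -386759/100 ≈ -3867.6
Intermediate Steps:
R = sqrt(7) (R = sqrt(5 + 2) = sqrt(7) ≈ 2.6458)
u(z, f) = 5/4 + z/25 (u(z, f) = 15*(1/12) + z*(1/25) = 5/4 + z/25)
u(O, R) - 3870 = (5/4 + (1/25)*29) - 3870 = (5/4 + 29/25) - 3870 = 241/100 - 3870 = -386759/100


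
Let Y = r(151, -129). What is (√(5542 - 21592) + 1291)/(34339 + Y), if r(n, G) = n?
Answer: 1291/34490 + I*√642/6898 ≈ 0.037431 + 0.0036732*I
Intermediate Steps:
Y = 151
(√(5542 - 21592) + 1291)/(34339 + Y) = (√(5542 - 21592) + 1291)/(34339 + 151) = (√(-16050) + 1291)/34490 = (5*I*√642 + 1291)*(1/34490) = (1291 + 5*I*√642)*(1/34490) = 1291/34490 + I*√642/6898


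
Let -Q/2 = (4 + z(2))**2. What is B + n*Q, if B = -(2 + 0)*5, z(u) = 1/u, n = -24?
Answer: 962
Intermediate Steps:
Q = -81/2 (Q = -2*(4 + 1/2)**2 = -2*(9/2)**2 = -2*81/4 = -81/2 ≈ -40.500)
B = -10 (B = -2*5 = -1*10 = -10)
B + n*Q = -10 - 24*(-81/2) = -10 + 972 = 962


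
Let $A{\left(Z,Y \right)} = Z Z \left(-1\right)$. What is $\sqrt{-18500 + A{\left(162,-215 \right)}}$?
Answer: $2 i \sqrt{11186} \approx 211.53 i$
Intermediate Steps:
$A{\left(Z,Y \right)} = - Z^{2}$ ($A{\left(Z,Y \right)} = Z^{2} \left(-1\right) = - Z^{2}$)
$\sqrt{-18500 + A{\left(162,-215 \right)}} = \sqrt{-18500 - 162^{2}} = \sqrt{-18500 - 26244} = \sqrt{-44744} = 2 i \sqrt{11186}$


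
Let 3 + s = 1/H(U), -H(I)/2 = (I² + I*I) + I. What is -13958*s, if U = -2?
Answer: 258223/6 ≈ 43037.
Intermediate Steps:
H(I) = -4*I² - 2*I (H(I) = -2*((I² + I*I) + I) = -2*((I² + I²) + I) = -2*(2*I² + I) = -2*(I + 2*I²) = -4*I² - 2*I)
s = -37/12 (s = -3 + 1/(-2*(-2)*(1 + 2*(-2))) = -3 + 1/(-2*(-2)*(1 - 4)) = -3 + 1/(-2*(-2)*(-3)) = -3 + 1/(-12) = -3 - 1/12 = -37/12 ≈ -3.0833)
-13958*s = -13958*(-37/12) = 258223/6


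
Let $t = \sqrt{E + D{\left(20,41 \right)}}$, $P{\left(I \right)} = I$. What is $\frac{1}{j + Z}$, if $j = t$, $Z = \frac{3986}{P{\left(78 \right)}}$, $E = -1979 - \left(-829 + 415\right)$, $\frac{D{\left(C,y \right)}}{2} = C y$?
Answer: $\frac{77727}{3857974} - \frac{7605 \sqrt{3}}{3857974} \approx 0.016733$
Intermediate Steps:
$D{\left(C,y \right)} = 2 C y$
$E = -1565$ ($E = -1979 - -414 = -1979 + 414 = -1565$)
$t = 5 \sqrt{3}$ ($t = \sqrt{-1565 + 2 \cdot 20 \cdot 41} = \sqrt{-1565 + 1640} = \sqrt{75} = 5 \sqrt{3} \approx 8.6602$)
$Z = \frac{1993}{39}$ ($Z = \frac{3986}{78} = 3986 \cdot \frac{1}{78} = \frac{1993}{39} \approx 51.103$)
$j = 5 \sqrt{3} \approx 8.6602$
$\frac{1}{j + Z} = \frac{1}{5 \sqrt{3} + \frac{1993}{39}} = \frac{1}{\frac{1993}{39} + 5 \sqrt{3}}$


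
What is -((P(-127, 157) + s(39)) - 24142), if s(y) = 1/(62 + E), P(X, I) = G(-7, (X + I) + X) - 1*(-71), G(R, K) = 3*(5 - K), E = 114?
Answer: 4182639/176 ≈ 23765.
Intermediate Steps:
G(R, K) = 15 - 3*K
P(X, I) = 86 - 6*X - 3*I (P(X, I) = (15 - 3*((X + I) + X)) - 1*(-71) = (15 - 3*((I + X) + X)) + 71 = (15 - 3*(I + 2*X)) + 71 = (15 + (-6*X - 3*I)) + 71 = (15 - 6*X - 3*I) + 71 = 86 - 6*X - 3*I)
s(y) = 1/176 (s(y) = 1/(62 + 114) = 1/176)
-((P(-127, 157) + s(39)) - 24142) = -(((86 - 6*(-127) - 3*157) + 1/176) - 24142) = -(((86 + 762 - 471) + 1/176) - 24142) = -((377 + 1/176) - 24142) = -(66353/176 - 24142) = -1*(-4182639/176) = 4182639/176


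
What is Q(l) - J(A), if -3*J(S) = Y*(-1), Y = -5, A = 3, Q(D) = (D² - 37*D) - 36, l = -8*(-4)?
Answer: -583/3 ≈ -194.33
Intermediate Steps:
l = 32
Q(D) = -36 + D² - 37*D
J(S) = -5/3 (J(S) = -(-5)*(-1)/3 = -⅓*5 = -5/3)
Q(l) - J(A) = (-36 + 32² - 37*32) - 1*(-5/3) = (-36 + 1024 - 1184) + 5/3 = -196 + 5/3 = -583/3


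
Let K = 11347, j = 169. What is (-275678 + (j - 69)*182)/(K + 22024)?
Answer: -19806/2567 ≈ -7.7156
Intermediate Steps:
(-275678 + (j - 69)*182)/(K + 22024) = (-275678 + (169 - 69)*182)/(11347 + 22024) = (-275678 + 100*182)/33371 = (-275678 + 18200)*(1/33371) = -257478*1/33371 = -19806/2567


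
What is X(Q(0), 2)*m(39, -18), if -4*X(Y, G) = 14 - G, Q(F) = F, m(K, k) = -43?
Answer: 129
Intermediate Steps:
X(Y, G) = -7/2 + G/4 (X(Y, G) = -(14 - G)/4 = -7/2 + G/4)
X(Q(0), 2)*m(39, -18) = (-7/2 + (¼)*2)*(-43) = (-7/2 + ½)*(-43) = -3*(-43) = 129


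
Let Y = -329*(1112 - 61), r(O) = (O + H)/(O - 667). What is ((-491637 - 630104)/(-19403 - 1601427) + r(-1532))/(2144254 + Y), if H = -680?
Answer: 6051984419/6410133893115750 ≈ 9.4413e-7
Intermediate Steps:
r(O) = (-680 + O)/(-667 + O) (r(O) = (O - 680)/(O - 667) = (-680 + O)/(-667 + O))
Y = -345779 (Y = -329*1051 = -345779)
((-491637 - 630104)/(-19403 - 1601427) + r(-1532))/(2144254 + Y) = ((-491637 - 630104)/(-19403 - 1601427) + (-680 - 1532)/(-667 - 1532))/(2144254 - 345779) = (-1121741/(-1620830) - 2212/(-2199))/1798475 = (-1121741*(-1/1620830) - 1/2199*(-2212))*(1/1798475) = (1121741/1620830 + 2212/2199)*(1/1798475) = (6051984419/3564205170)*(1/1798475) = 6051984419/6410133893115750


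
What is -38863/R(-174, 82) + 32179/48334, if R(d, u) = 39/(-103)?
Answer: 14882837839/145002 ≈ 1.0264e+5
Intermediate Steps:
R(d, u) = -39/103 (R(d, u) = 39*(-1/103) = -39/103)
-38863/R(-174, 82) + 32179/48334 = -38863/(-39/103) + 32179/48334 = -38863*(-103/39) + 32179*(1/48334) = 4002889/39 + 32179/48334 = 14882837839/145002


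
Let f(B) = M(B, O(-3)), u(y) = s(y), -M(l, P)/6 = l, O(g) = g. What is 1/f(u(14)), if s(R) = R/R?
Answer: -⅙ ≈ -0.16667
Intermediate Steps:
s(R) = 1
M(l, P) = -6*l
u(y) = 1
f(B) = -6*B
1/f(u(14)) = 1/(-6*1) = 1/(-6) = -⅙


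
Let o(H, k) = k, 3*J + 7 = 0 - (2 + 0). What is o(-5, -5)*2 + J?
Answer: -13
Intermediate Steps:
J = -3 (J = -7/3 + (0 - (2 + 0))/3 = -7/3 + (0 - 1*2)/3 = -7/3 + (0 - 2)/3 = -7/3 + (1/3)*(-2) = -7/3 - 2/3 = -3)
o(-5, -5)*2 + J = -5*2 - 3 = -10 - 3 = -13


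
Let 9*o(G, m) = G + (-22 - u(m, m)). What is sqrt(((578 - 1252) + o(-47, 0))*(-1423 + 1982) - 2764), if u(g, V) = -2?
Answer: I*sqrt(3453223)/3 ≈ 619.43*I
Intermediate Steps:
o(G, m) = -20/9 + G/9 (o(G, m) = (G + (-22 - 1*(-2)))/9 = (G + (-22 + 2))/9 = (G - 20)/9 = (-20 + G)/9 = -20/9 + G/9)
sqrt(((578 - 1252) + o(-47, 0))*(-1423 + 1982) - 2764) = sqrt(((578 - 1252) + (-20/9 + (1/9)*(-47)))*(-1423 + 1982) - 2764) = sqrt((-674 + (-20/9 - 47/9))*559 - 2764) = sqrt((-674 - 67/9)*559 - 2764) = sqrt(-6133/9*559 - 2764) = sqrt(-3428347/9 - 2764) = sqrt(-3453223/9) = I*sqrt(3453223)/3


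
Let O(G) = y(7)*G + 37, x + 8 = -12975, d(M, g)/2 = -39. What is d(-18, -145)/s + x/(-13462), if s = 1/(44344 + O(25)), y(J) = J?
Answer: -46785391033/13462 ≈ -3.4754e+6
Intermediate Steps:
d(M, g) = -78 (d(M, g) = 2*(-39) = -78)
x = -12983 (x = -8 - 12975 = -12983)
O(G) = 37 + 7*G (O(G) = 7*G + 37 = 37 + 7*G)
s = 1/44556 (s = 1/(44344 + (37 + 7*25)) = 1/(44344 + (37 + 175)) = 1/(44344 + 212) = 1/44556 ≈ 2.2444e-5)
d(-18, -145)/s + x/(-13462) = -78/1/44556 - 12983/(-13462) = -78*44556 - 12983*(-1/13462) = -3475368 + 12983/13462 = -46785391033/13462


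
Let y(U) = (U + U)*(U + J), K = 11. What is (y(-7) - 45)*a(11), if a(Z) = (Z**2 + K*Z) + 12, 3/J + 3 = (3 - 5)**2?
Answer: 2794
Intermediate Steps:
J = 3 (J = 3/(-3 + (3 - 5)**2) = 3/(-3 + (-2)**2) = 3/(-3 + 4) = 3/1 = 3*1 = 3)
a(Z) = 12 + Z**2 + 11*Z (a(Z) = (Z**2 + 11*Z) + 12 = 12 + Z**2 + 11*Z)
y(U) = 2*U*(3 + U) (y(U) = (U + U)*(U + 3) = (2*U)*(3 + U) = 2*U*(3 + U))
(y(-7) - 45)*a(11) = (2*(-7)*(3 - 7) - 45)*(12 + 11**2 + 11*11) = (2*(-7)*(-4) - 45)*(12 + 121 + 121) = (56 - 45)*254 = 11*254 = 2794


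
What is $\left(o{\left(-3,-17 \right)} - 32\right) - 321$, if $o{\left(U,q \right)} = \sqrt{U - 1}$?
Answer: $-353 + 2 i \approx -353.0 + 2.0 i$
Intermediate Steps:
$o{\left(U,q \right)} = \sqrt{-1 + U}$
$\left(o{\left(-3,-17 \right)} - 32\right) - 321 = \left(\sqrt{-1 - 3} - 32\right) - 321 = \left(\sqrt{-4} - 32\right) - 321 = \left(2 i - 32\right) - 321 = \left(-32 + 2 i\right) - 321 = -353 + 2 i$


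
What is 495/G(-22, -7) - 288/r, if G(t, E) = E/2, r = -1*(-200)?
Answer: -25002/175 ≈ -142.87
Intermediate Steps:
r = 200
G(t, E) = E/2 (G(t, E) = E*(½) = E/2)
495/G(-22, -7) - 288/r = 495/(((½)*(-7))) - 288/200 = 495/(-7/2) - 288*1/200 = 495*(-2/7) - 36/25 = -990/7 - 36/25 = -25002/175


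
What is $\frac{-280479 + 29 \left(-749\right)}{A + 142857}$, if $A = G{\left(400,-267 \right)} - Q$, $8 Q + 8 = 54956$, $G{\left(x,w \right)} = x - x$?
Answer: $- \frac{604400}{271977} \approx -2.2222$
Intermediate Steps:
$G{\left(x,w \right)} = 0$
$Q = \frac{13737}{2}$ ($Q = -1 + \frac{1}{8} \cdot 54956 = -1 + \frac{13739}{2} = \frac{13737}{2} \approx 6868.5$)
$A = - \frac{13737}{2}$ ($A = 0 - \frac{13737}{2} = - \frac{13737}{2} \approx -6868.5$)
$\frac{-280479 + 29 \left(-749\right)}{A + 142857} = \frac{-280479 + 29 \left(-749\right)}{- \frac{13737}{2} + 142857} = \frac{-280479 - 21721}{\frac{271977}{2}} = \left(-302200\right) \frac{2}{271977} = - \frac{604400}{271977}$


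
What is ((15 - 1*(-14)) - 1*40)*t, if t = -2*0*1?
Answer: 0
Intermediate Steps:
t = 0 (t = 0*1 = 0)
((15 - 1*(-14)) - 1*40)*t = ((15 - 1*(-14)) - 1*40)*0 = ((15 + 14) - 40)*0 = (29 - 40)*0 = -11*0 = 0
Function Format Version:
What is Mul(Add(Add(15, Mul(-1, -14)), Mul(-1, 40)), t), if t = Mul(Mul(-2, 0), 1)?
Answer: 0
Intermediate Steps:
t = 0 (t = Mul(0, 1) = 0)
Mul(Add(Add(15, Mul(-1, -14)), Mul(-1, 40)), t) = Mul(Add(Add(15, Mul(-1, -14)), Mul(-1, 40)), 0) = Mul(Add(Add(15, 14), -40), 0) = Mul(Add(29, -40), 0) = Mul(-11, 0) = 0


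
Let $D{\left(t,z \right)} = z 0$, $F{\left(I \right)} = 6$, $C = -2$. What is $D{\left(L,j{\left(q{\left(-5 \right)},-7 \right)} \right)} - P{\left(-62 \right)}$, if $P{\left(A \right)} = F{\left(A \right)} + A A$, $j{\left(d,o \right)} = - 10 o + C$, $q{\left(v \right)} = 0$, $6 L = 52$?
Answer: $-3850$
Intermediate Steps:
$L = \frac{26}{3}$ ($L = \frac{1}{6} \cdot 52 = \frac{26}{3} \approx 8.6667$)
$j{\left(d,o \right)} = -2 - 10 o$ ($j{\left(d,o \right)} = - 10 o - 2 = -2 - 10 o$)
$P{\left(A \right)} = 6 + A^{2}$ ($P{\left(A \right)} = 6 + A A = 6 + A^{2}$)
$D{\left(t,z \right)} = 0$
$D{\left(L,j{\left(q{\left(-5 \right)},-7 \right)} \right)} - P{\left(-62 \right)} = 0 - \left(6 + \left(-62\right)^{2}\right) = 0 - \left(6 + 3844\right) = 0 - 3850 = -3850$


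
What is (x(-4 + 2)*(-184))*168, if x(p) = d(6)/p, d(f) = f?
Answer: 92736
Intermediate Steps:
x(p) = 6/p
(x(-4 + 2)*(-184))*168 = ((6/(-4 + 2))*(-184))*168 = ((6/(-2))*(-184))*168 = ((6*(-½))*(-184))*168 = -3*(-184)*168 = 552*168 = 92736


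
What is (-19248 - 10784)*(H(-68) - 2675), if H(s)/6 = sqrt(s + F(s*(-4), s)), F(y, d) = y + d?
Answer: 80335600 - 360384*sqrt(34) ≈ 7.8234e+7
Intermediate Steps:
F(y, d) = d + y
H(s) = 6*sqrt(2)*sqrt(-s) (H(s) = 6*sqrt(s + (s + s*(-4))) = 6*sqrt(s + (s - 4*s)) = 6*sqrt(s - 3*s) = 6*sqrt(-2*s) = 6*(sqrt(2)*sqrt(-s)) = 6*sqrt(2)*sqrt(-s))
(-19248 - 10784)*(H(-68) - 2675) = (-19248 - 10784)*(6*sqrt(2)*sqrt(-1*(-68)) - 2675) = -30032*(6*sqrt(2)*sqrt(68) - 2675) = -30032*(6*sqrt(2)*(2*sqrt(17)) - 2675) = -30032*(12*sqrt(34) - 2675) = -30032*(-2675 + 12*sqrt(34)) = 80335600 - 360384*sqrt(34)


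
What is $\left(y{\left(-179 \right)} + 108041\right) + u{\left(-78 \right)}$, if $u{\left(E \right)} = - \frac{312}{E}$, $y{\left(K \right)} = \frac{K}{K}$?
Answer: $108046$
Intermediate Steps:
$y{\left(K \right)} = 1$
$\left(y{\left(-179 \right)} + 108041\right) + u{\left(-78 \right)} = \left(1 + 108041\right) - \frac{312}{-78} = 108042 - -4 = 108042 + 4 = 108046$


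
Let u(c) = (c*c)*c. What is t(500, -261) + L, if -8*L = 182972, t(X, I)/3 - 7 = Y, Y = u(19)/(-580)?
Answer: -13273867/580 ≈ -22886.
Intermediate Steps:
u(c) = c³ (u(c) = c²*c = c³)
Y = -6859/580 (Y = 19³/(-580) = 6859*(-1/580) = -6859/580 ≈ -11.826)
t(X, I) = -8397/580 (t(X, I) = 21 + 3*(-6859/580) = 21 - 20577/580 = -8397/580)
L = -45743/2 (L = -⅛*182972 = -45743/2 ≈ -22872.)
t(500, -261) + L = -8397/580 - 45743/2 = -13273867/580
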